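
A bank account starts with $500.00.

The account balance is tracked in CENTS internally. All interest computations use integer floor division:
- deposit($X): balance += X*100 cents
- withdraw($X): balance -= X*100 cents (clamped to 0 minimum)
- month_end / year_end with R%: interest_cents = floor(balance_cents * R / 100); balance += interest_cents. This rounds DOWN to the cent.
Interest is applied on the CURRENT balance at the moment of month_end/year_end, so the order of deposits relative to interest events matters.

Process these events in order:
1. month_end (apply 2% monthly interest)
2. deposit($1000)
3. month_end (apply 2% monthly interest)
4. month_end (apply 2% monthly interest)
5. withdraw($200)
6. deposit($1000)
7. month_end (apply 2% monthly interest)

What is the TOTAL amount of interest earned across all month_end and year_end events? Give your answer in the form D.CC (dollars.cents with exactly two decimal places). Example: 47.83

Answer: 118.42

Derivation:
After 1 (month_end (apply 2% monthly interest)): balance=$510.00 total_interest=$10.00
After 2 (deposit($1000)): balance=$1510.00 total_interest=$10.00
After 3 (month_end (apply 2% monthly interest)): balance=$1540.20 total_interest=$40.20
After 4 (month_end (apply 2% monthly interest)): balance=$1571.00 total_interest=$71.00
After 5 (withdraw($200)): balance=$1371.00 total_interest=$71.00
After 6 (deposit($1000)): balance=$2371.00 total_interest=$71.00
After 7 (month_end (apply 2% monthly interest)): balance=$2418.42 total_interest=$118.42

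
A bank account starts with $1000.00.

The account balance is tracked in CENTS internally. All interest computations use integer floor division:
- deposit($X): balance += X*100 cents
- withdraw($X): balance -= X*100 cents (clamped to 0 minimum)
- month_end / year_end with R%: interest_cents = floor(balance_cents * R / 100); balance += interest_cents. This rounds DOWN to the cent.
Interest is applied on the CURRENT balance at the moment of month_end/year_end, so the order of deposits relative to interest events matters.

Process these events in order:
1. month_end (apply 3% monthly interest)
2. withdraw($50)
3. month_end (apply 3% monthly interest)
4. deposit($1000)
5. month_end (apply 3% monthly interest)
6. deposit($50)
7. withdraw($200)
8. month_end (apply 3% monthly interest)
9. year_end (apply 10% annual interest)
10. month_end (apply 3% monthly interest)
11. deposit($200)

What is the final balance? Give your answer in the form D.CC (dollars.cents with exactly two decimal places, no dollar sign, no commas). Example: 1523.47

Answer: 2440.23

Derivation:
After 1 (month_end (apply 3% monthly interest)): balance=$1030.00 total_interest=$30.00
After 2 (withdraw($50)): balance=$980.00 total_interest=$30.00
After 3 (month_end (apply 3% monthly interest)): balance=$1009.40 total_interest=$59.40
After 4 (deposit($1000)): balance=$2009.40 total_interest=$59.40
After 5 (month_end (apply 3% monthly interest)): balance=$2069.68 total_interest=$119.68
After 6 (deposit($50)): balance=$2119.68 total_interest=$119.68
After 7 (withdraw($200)): balance=$1919.68 total_interest=$119.68
After 8 (month_end (apply 3% monthly interest)): balance=$1977.27 total_interest=$177.27
After 9 (year_end (apply 10% annual interest)): balance=$2174.99 total_interest=$374.99
After 10 (month_end (apply 3% monthly interest)): balance=$2240.23 total_interest=$440.23
After 11 (deposit($200)): balance=$2440.23 total_interest=$440.23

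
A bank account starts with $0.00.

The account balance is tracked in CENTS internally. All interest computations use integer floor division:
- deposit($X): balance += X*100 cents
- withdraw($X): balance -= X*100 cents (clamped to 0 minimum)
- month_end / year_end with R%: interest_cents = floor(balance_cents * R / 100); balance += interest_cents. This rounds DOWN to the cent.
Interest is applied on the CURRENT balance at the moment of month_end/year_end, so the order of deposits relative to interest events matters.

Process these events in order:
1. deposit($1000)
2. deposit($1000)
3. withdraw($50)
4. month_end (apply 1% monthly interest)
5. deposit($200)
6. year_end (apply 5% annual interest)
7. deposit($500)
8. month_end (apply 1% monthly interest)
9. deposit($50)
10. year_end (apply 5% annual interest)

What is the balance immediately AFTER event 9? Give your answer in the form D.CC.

Answer: 2855.74

Derivation:
After 1 (deposit($1000)): balance=$1000.00 total_interest=$0.00
After 2 (deposit($1000)): balance=$2000.00 total_interest=$0.00
After 3 (withdraw($50)): balance=$1950.00 total_interest=$0.00
After 4 (month_end (apply 1% monthly interest)): balance=$1969.50 total_interest=$19.50
After 5 (deposit($200)): balance=$2169.50 total_interest=$19.50
After 6 (year_end (apply 5% annual interest)): balance=$2277.97 total_interest=$127.97
After 7 (deposit($500)): balance=$2777.97 total_interest=$127.97
After 8 (month_end (apply 1% monthly interest)): balance=$2805.74 total_interest=$155.74
After 9 (deposit($50)): balance=$2855.74 total_interest=$155.74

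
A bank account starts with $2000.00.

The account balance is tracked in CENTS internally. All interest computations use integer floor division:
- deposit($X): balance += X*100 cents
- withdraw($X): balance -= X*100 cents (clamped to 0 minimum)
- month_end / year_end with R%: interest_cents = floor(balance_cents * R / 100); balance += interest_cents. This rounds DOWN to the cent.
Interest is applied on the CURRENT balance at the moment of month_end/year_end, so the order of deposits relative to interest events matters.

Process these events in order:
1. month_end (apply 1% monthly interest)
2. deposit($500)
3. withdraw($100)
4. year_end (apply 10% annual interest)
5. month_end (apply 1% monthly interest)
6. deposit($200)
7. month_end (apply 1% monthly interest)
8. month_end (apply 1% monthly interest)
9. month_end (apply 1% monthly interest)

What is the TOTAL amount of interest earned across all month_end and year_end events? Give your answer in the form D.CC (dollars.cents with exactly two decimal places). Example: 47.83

After 1 (month_end (apply 1% monthly interest)): balance=$2020.00 total_interest=$20.00
After 2 (deposit($500)): balance=$2520.00 total_interest=$20.00
After 3 (withdraw($100)): balance=$2420.00 total_interest=$20.00
After 4 (year_end (apply 10% annual interest)): balance=$2662.00 total_interest=$262.00
After 5 (month_end (apply 1% monthly interest)): balance=$2688.62 total_interest=$288.62
After 6 (deposit($200)): balance=$2888.62 total_interest=$288.62
After 7 (month_end (apply 1% monthly interest)): balance=$2917.50 total_interest=$317.50
After 8 (month_end (apply 1% monthly interest)): balance=$2946.67 total_interest=$346.67
After 9 (month_end (apply 1% monthly interest)): balance=$2976.13 total_interest=$376.13

Answer: 376.13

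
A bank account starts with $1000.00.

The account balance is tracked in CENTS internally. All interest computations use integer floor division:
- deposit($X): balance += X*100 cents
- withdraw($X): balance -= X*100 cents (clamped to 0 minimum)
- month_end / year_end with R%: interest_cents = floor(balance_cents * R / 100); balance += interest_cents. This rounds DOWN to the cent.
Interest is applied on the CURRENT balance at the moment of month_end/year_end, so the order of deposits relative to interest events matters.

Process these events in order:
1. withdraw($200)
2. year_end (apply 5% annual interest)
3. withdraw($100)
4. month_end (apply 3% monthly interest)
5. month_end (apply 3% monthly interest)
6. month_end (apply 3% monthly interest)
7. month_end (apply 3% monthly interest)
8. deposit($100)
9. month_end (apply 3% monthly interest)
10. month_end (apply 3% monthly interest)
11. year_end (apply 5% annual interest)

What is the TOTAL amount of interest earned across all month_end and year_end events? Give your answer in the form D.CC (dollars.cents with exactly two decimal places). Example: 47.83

Answer: 239.14

Derivation:
After 1 (withdraw($200)): balance=$800.00 total_interest=$0.00
After 2 (year_end (apply 5% annual interest)): balance=$840.00 total_interest=$40.00
After 3 (withdraw($100)): balance=$740.00 total_interest=$40.00
After 4 (month_end (apply 3% monthly interest)): balance=$762.20 total_interest=$62.20
After 5 (month_end (apply 3% monthly interest)): balance=$785.06 total_interest=$85.06
After 6 (month_end (apply 3% monthly interest)): balance=$808.61 total_interest=$108.61
After 7 (month_end (apply 3% monthly interest)): balance=$832.86 total_interest=$132.86
After 8 (deposit($100)): balance=$932.86 total_interest=$132.86
After 9 (month_end (apply 3% monthly interest)): balance=$960.84 total_interest=$160.84
After 10 (month_end (apply 3% monthly interest)): balance=$989.66 total_interest=$189.66
After 11 (year_end (apply 5% annual interest)): balance=$1039.14 total_interest=$239.14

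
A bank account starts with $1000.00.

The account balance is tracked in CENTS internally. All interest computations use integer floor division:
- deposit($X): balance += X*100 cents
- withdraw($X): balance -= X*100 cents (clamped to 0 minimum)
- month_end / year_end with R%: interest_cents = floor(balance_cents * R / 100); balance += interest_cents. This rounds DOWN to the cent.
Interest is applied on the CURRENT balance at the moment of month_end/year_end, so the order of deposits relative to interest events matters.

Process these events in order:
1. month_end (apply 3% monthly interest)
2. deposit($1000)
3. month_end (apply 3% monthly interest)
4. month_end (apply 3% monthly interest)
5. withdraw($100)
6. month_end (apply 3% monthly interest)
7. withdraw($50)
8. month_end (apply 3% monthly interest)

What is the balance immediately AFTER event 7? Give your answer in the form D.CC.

Answer: 2065.22

Derivation:
After 1 (month_end (apply 3% monthly interest)): balance=$1030.00 total_interest=$30.00
After 2 (deposit($1000)): balance=$2030.00 total_interest=$30.00
After 3 (month_end (apply 3% monthly interest)): balance=$2090.90 total_interest=$90.90
After 4 (month_end (apply 3% monthly interest)): balance=$2153.62 total_interest=$153.62
After 5 (withdraw($100)): balance=$2053.62 total_interest=$153.62
After 6 (month_end (apply 3% monthly interest)): balance=$2115.22 total_interest=$215.22
After 7 (withdraw($50)): balance=$2065.22 total_interest=$215.22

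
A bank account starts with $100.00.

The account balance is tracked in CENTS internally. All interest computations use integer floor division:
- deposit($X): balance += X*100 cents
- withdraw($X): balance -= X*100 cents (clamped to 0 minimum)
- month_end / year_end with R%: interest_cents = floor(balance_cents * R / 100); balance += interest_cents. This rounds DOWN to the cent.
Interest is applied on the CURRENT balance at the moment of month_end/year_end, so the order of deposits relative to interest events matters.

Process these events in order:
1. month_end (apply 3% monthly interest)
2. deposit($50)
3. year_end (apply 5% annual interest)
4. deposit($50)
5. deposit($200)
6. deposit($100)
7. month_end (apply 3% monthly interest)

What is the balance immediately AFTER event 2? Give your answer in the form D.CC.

Answer: 153.00

Derivation:
After 1 (month_end (apply 3% monthly interest)): balance=$103.00 total_interest=$3.00
After 2 (deposit($50)): balance=$153.00 total_interest=$3.00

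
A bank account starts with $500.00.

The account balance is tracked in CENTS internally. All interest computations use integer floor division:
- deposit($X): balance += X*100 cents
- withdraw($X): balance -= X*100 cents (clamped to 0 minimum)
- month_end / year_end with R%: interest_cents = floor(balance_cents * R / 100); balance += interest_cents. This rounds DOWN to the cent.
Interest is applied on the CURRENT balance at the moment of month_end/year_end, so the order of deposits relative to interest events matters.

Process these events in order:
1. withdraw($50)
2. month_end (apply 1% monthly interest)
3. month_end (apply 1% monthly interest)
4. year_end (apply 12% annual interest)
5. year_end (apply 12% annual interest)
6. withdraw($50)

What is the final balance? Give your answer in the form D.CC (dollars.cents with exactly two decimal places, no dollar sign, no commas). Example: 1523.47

Answer: 525.81

Derivation:
After 1 (withdraw($50)): balance=$450.00 total_interest=$0.00
After 2 (month_end (apply 1% monthly interest)): balance=$454.50 total_interest=$4.50
After 3 (month_end (apply 1% monthly interest)): balance=$459.04 total_interest=$9.04
After 4 (year_end (apply 12% annual interest)): balance=$514.12 total_interest=$64.12
After 5 (year_end (apply 12% annual interest)): balance=$575.81 total_interest=$125.81
After 6 (withdraw($50)): balance=$525.81 total_interest=$125.81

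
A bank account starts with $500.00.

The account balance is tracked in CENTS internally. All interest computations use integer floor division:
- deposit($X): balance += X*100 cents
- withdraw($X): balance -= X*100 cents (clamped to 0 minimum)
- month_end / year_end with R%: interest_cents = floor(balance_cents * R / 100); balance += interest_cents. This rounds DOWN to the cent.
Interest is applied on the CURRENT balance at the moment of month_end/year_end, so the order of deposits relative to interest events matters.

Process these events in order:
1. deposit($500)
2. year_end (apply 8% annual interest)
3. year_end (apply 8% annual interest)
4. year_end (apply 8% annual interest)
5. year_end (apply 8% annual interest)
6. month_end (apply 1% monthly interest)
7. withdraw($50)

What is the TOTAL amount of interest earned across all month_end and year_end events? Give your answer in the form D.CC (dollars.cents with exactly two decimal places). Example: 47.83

Answer: 374.08

Derivation:
After 1 (deposit($500)): balance=$1000.00 total_interest=$0.00
After 2 (year_end (apply 8% annual interest)): balance=$1080.00 total_interest=$80.00
After 3 (year_end (apply 8% annual interest)): balance=$1166.40 total_interest=$166.40
After 4 (year_end (apply 8% annual interest)): balance=$1259.71 total_interest=$259.71
After 5 (year_end (apply 8% annual interest)): balance=$1360.48 total_interest=$360.48
After 6 (month_end (apply 1% monthly interest)): balance=$1374.08 total_interest=$374.08
After 7 (withdraw($50)): balance=$1324.08 total_interest=$374.08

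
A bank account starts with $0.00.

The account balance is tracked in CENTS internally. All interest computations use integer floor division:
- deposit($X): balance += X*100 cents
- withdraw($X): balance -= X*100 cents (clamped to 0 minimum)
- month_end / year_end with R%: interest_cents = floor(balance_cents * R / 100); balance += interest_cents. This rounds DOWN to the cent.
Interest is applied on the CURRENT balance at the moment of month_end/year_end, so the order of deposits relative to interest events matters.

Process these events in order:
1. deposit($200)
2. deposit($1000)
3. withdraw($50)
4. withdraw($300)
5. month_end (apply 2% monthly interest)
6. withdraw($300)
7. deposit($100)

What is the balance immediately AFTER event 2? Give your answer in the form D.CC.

Answer: 1200.00

Derivation:
After 1 (deposit($200)): balance=$200.00 total_interest=$0.00
After 2 (deposit($1000)): balance=$1200.00 total_interest=$0.00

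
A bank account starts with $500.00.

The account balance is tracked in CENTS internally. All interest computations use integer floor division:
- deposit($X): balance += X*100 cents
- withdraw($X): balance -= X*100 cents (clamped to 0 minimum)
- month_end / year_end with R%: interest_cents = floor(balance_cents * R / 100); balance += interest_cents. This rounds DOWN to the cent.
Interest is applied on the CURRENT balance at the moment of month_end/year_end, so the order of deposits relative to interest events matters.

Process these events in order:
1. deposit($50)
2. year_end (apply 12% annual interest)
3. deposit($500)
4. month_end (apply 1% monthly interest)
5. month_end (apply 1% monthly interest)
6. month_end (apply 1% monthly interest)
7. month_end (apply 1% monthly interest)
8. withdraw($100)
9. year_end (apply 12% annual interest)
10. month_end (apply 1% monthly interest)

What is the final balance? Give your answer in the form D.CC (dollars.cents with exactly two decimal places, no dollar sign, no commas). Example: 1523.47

Answer: 1200.53

Derivation:
After 1 (deposit($50)): balance=$550.00 total_interest=$0.00
After 2 (year_end (apply 12% annual interest)): balance=$616.00 total_interest=$66.00
After 3 (deposit($500)): balance=$1116.00 total_interest=$66.00
After 4 (month_end (apply 1% monthly interest)): balance=$1127.16 total_interest=$77.16
After 5 (month_end (apply 1% monthly interest)): balance=$1138.43 total_interest=$88.43
After 6 (month_end (apply 1% monthly interest)): balance=$1149.81 total_interest=$99.81
After 7 (month_end (apply 1% monthly interest)): balance=$1161.30 total_interest=$111.30
After 8 (withdraw($100)): balance=$1061.30 total_interest=$111.30
After 9 (year_end (apply 12% annual interest)): balance=$1188.65 total_interest=$238.65
After 10 (month_end (apply 1% monthly interest)): balance=$1200.53 total_interest=$250.53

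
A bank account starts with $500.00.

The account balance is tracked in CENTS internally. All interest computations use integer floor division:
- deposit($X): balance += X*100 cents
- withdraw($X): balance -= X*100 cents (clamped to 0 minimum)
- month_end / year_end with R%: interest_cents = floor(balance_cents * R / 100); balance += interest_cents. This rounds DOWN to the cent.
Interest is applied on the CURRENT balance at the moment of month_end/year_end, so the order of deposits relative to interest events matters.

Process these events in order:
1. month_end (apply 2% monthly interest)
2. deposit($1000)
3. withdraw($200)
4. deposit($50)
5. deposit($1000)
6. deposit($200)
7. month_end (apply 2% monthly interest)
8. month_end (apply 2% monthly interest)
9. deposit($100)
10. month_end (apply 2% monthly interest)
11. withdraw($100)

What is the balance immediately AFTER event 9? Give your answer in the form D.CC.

Answer: 2763.42

Derivation:
After 1 (month_end (apply 2% monthly interest)): balance=$510.00 total_interest=$10.00
After 2 (deposit($1000)): balance=$1510.00 total_interest=$10.00
After 3 (withdraw($200)): balance=$1310.00 total_interest=$10.00
After 4 (deposit($50)): balance=$1360.00 total_interest=$10.00
After 5 (deposit($1000)): balance=$2360.00 total_interest=$10.00
After 6 (deposit($200)): balance=$2560.00 total_interest=$10.00
After 7 (month_end (apply 2% monthly interest)): balance=$2611.20 total_interest=$61.20
After 8 (month_end (apply 2% monthly interest)): balance=$2663.42 total_interest=$113.42
After 9 (deposit($100)): balance=$2763.42 total_interest=$113.42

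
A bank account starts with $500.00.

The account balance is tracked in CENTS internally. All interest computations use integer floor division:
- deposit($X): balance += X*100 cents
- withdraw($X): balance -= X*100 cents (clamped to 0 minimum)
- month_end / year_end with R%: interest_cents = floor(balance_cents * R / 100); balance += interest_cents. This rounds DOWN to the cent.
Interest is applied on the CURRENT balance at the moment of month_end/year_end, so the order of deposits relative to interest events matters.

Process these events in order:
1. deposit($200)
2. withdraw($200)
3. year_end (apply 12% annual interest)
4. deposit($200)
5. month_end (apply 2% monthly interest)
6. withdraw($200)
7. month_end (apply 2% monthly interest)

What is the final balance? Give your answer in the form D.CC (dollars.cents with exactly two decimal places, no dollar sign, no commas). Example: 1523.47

After 1 (deposit($200)): balance=$700.00 total_interest=$0.00
After 2 (withdraw($200)): balance=$500.00 total_interest=$0.00
After 3 (year_end (apply 12% annual interest)): balance=$560.00 total_interest=$60.00
After 4 (deposit($200)): balance=$760.00 total_interest=$60.00
After 5 (month_end (apply 2% monthly interest)): balance=$775.20 total_interest=$75.20
After 6 (withdraw($200)): balance=$575.20 total_interest=$75.20
After 7 (month_end (apply 2% monthly interest)): balance=$586.70 total_interest=$86.70

Answer: 586.70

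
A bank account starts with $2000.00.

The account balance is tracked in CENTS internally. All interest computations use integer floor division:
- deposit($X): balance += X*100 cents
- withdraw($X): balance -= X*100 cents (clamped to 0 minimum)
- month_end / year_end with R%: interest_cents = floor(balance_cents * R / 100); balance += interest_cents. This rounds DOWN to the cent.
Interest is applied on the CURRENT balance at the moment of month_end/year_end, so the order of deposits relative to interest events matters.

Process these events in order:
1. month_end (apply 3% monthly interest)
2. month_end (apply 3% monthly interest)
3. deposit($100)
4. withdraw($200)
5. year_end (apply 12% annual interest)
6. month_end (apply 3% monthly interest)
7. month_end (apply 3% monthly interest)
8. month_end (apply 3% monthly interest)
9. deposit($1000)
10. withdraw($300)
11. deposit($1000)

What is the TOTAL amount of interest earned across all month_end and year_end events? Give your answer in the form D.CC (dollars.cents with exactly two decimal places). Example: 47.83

After 1 (month_end (apply 3% monthly interest)): balance=$2060.00 total_interest=$60.00
After 2 (month_end (apply 3% monthly interest)): balance=$2121.80 total_interest=$121.80
After 3 (deposit($100)): balance=$2221.80 total_interest=$121.80
After 4 (withdraw($200)): balance=$2021.80 total_interest=$121.80
After 5 (year_end (apply 12% annual interest)): balance=$2264.41 total_interest=$364.41
After 6 (month_end (apply 3% monthly interest)): balance=$2332.34 total_interest=$432.34
After 7 (month_end (apply 3% monthly interest)): balance=$2402.31 total_interest=$502.31
After 8 (month_end (apply 3% monthly interest)): balance=$2474.37 total_interest=$574.37
After 9 (deposit($1000)): balance=$3474.37 total_interest=$574.37
After 10 (withdraw($300)): balance=$3174.37 total_interest=$574.37
After 11 (deposit($1000)): balance=$4174.37 total_interest=$574.37

Answer: 574.37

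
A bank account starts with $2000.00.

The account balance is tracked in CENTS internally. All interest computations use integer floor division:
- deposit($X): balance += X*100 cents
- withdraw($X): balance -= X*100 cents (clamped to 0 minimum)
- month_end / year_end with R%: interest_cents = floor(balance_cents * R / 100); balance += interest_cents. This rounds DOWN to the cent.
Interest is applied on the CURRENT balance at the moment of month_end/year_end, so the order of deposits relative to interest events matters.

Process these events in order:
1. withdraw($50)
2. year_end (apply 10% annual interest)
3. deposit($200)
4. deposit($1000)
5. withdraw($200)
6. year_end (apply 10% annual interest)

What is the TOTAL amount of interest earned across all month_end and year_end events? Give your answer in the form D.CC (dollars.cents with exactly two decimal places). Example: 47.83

Answer: 509.50

Derivation:
After 1 (withdraw($50)): balance=$1950.00 total_interest=$0.00
After 2 (year_end (apply 10% annual interest)): balance=$2145.00 total_interest=$195.00
After 3 (deposit($200)): balance=$2345.00 total_interest=$195.00
After 4 (deposit($1000)): balance=$3345.00 total_interest=$195.00
After 5 (withdraw($200)): balance=$3145.00 total_interest=$195.00
After 6 (year_end (apply 10% annual interest)): balance=$3459.50 total_interest=$509.50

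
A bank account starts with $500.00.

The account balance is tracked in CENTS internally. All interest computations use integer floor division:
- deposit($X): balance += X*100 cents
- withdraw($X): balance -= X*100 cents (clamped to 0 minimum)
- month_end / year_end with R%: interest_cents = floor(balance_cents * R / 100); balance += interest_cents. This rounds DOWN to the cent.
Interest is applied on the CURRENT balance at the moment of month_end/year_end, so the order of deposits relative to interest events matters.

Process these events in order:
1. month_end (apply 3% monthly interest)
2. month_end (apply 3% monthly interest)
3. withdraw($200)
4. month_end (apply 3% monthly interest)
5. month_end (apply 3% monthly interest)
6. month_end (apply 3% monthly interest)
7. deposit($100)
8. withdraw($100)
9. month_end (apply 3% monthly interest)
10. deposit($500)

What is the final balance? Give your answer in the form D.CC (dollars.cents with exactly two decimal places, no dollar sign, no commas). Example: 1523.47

After 1 (month_end (apply 3% monthly interest)): balance=$515.00 total_interest=$15.00
After 2 (month_end (apply 3% monthly interest)): balance=$530.45 total_interest=$30.45
After 3 (withdraw($200)): balance=$330.45 total_interest=$30.45
After 4 (month_end (apply 3% monthly interest)): balance=$340.36 total_interest=$40.36
After 5 (month_end (apply 3% monthly interest)): balance=$350.57 total_interest=$50.57
After 6 (month_end (apply 3% monthly interest)): balance=$361.08 total_interest=$61.08
After 7 (deposit($100)): balance=$461.08 total_interest=$61.08
After 8 (withdraw($100)): balance=$361.08 total_interest=$61.08
After 9 (month_end (apply 3% monthly interest)): balance=$371.91 total_interest=$71.91
After 10 (deposit($500)): balance=$871.91 total_interest=$71.91

Answer: 871.91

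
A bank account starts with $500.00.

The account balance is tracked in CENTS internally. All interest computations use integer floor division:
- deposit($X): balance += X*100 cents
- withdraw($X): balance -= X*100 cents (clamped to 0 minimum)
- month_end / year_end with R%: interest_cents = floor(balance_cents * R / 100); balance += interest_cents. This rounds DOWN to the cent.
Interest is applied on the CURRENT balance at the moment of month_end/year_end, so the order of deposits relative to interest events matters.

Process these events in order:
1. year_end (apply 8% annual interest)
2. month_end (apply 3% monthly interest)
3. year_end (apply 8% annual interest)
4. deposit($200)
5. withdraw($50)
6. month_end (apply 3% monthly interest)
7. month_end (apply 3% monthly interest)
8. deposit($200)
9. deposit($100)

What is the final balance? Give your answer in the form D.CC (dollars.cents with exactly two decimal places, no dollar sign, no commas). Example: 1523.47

Answer: 1096.40

Derivation:
After 1 (year_end (apply 8% annual interest)): balance=$540.00 total_interest=$40.00
After 2 (month_end (apply 3% monthly interest)): balance=$556.20 total_interest=$56.20
After 3 (year_end (apply 8% annual interest)): balance=$600.69 total_interest=$100.69
After 4 (deposit($200)): balance=$800.69 total_interest=$100.69
After 5 (withdraw($50)): balance=$750.69 total_interest=$100.69
After 6 (month_end (apply 3% monthly interest)): balance=$773.21 total_interest=$123.21
After 7 (month_end (apply 3% monthly interest)): balance=$796.40 total_interest=$146.40
After 8 (deposit($200)): balance=$996.40 total_interest=$146.40
After 9 (deposit($100)): balance=$1096.40 total_interest=$146.40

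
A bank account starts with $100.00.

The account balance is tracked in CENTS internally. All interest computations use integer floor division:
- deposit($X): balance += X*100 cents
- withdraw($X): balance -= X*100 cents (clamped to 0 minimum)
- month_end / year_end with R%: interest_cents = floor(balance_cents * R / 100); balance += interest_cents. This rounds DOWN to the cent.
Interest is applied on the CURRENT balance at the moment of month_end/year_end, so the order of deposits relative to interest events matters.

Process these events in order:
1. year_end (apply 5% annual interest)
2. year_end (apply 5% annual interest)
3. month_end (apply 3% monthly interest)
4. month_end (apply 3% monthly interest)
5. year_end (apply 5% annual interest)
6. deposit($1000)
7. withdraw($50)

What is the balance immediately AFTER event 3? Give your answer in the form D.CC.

Answer: 113.55

Derivation:
After 1 (year_end (apply 5% annual interest)): balance=$105.00 total_interest=$5.00
After 2 (year_end (apply 5% annual interest)): balance=$110.25 total_interest=$10.25
After 3 (month_end (apply 3% monthly interest)): balance=$113.55 total_interest=$13.55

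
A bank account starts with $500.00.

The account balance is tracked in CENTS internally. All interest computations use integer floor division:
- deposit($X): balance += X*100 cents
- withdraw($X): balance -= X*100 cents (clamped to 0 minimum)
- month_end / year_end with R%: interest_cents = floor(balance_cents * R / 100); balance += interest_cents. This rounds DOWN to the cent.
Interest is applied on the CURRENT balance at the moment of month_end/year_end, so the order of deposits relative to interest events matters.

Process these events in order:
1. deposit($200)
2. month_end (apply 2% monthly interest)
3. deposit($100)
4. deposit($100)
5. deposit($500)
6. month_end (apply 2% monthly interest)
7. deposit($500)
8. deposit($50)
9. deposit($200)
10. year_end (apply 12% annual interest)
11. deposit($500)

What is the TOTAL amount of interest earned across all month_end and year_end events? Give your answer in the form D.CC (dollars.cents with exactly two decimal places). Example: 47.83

After 1 (deposit($200)): balance=$700.00 total_interest=$0.00
After 2 (month_end (apply 2% monthly interest)): balance=$714.00 total_interest=$14.00
After 3 (deposit($100)): balance=$814.00 total_interest=$14.00
After 4 (deposit($100)): balance=$914.00 total_interest=$14.00
After 5 (deposit($500)): balance=$1414.00 total_interest=$14.00
After 6 (month_end (apply 2% monthly interest)): balance=$1442.28 total_interest=$42.28
After 7 (deposit($500)): balance=$1942.28 total_interest=$42.28
After 8 (deposit($50)): balance=$1992.28 total_interest=$42.28
After 9 (deposit($200)): balance=$2192.28 total_interest=$42.28
After 10 (year_end (apply 12% annual interest)): balance=$2455.35 total_interest=$305.35
After 11 (deposit($500)): balance=$2955.35 total_interest=$305.35

Answer: 305.35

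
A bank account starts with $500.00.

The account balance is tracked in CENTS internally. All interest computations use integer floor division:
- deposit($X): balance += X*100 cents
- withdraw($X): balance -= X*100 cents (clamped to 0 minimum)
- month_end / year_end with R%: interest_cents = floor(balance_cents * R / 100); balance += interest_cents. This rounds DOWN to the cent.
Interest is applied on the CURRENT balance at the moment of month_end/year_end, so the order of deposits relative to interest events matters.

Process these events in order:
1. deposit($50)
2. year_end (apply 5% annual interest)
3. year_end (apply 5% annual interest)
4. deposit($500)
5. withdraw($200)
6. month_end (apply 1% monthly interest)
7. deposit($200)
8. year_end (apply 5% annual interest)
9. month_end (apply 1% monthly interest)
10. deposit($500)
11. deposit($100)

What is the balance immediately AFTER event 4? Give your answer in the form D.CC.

After 1 (deposit($50)): balance=$550.00 total_interest=$0.00
After 2 (year_end (apply 5% annual interest)): balance=$577.50 total_interest=$27.50
After 3 (year_end (apply 5% annual interest)): balance=$606.37 total_interest=$56.37
After 4 (deposit($500)): balance=$1106.37 total_interest=$56.37

Answer: 1106.37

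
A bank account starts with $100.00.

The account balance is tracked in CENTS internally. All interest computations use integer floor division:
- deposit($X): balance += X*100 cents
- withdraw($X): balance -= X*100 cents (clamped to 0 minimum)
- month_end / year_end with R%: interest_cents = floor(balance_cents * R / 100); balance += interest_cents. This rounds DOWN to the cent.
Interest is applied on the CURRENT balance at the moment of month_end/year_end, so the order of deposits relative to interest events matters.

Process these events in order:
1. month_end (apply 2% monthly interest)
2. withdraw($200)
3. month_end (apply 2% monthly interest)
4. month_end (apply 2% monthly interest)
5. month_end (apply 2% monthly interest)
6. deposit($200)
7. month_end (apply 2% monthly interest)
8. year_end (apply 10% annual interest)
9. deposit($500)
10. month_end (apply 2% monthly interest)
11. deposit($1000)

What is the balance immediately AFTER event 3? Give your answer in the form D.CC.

Answer: 0.00

Derivation:
After 1 (month_end (apply 2% monthly interest)): balance=$102.00 total_interest=$2.00
After 2 (withdraw($200)): balance=$0.00 total_interest=$2.00
After 3 (month_end (apply 2% monthly interest)): balance=$0.00 total_interest=$2.00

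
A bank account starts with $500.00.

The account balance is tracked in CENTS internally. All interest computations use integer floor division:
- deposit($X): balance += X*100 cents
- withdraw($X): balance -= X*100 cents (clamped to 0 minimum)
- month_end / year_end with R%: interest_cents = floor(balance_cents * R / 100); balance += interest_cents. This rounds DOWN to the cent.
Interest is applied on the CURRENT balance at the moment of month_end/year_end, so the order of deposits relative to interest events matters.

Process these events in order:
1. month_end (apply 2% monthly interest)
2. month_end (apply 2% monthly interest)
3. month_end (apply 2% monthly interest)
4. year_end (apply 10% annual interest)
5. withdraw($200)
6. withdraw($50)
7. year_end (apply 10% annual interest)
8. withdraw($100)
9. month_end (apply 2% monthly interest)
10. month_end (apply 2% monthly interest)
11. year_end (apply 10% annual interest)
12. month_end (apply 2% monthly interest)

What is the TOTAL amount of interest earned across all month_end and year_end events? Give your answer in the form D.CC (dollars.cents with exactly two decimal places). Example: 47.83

Answer: 161.69

Derivation:
After 1 (month_end (apply 2% monthly interest)): balance=$510.00 total_interest=$10.00
After 2 (month_end (apply 2% monthly interest)): balance=$520.20 total_interest=$20.20
After 3 (month_end (apply 2% monthly interest)): balance=$530.60 total_interest=$30.60
After 4 (year_end (apply 10% annual interest)): balance=$583.66 total_interest=$83.66
After 5 (withdraw($200)): balance=$383.66 total_interest=$83.66
After 6 (withdraw($50)): balance=$333.66 total_interest=$83.66
After 7 (year_end (apply 10% annual interest)): balance=$367.02 total_interest=$117.02
After 8 (withdraw($100)): balance=$267.02 total_interest=$117.02
After 9 (month_end (apply 2% monthly interest)): balance=$272.36 total_interest=$122.36
After 10 (month_end (apply 2% monthly interest)): balance=$277.80 total_interest=$127.80
After 11 (year_end (apply 10% annual interest)): balance=$305.58 total_interest=$155.58
After 12 (month_end (apply 2% monthly interest)): balance=$311.69 total_interest=$161.69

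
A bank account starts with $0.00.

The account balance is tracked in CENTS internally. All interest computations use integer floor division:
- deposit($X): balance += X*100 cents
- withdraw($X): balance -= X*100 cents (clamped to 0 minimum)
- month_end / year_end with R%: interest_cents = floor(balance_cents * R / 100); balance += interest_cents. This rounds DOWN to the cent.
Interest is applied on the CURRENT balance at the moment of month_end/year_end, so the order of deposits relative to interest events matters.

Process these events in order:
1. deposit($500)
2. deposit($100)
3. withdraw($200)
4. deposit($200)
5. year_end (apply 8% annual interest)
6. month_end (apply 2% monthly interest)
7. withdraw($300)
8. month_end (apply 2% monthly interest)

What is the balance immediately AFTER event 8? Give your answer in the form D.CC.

After 1 (deposit($500)): balance=$500.00 total_interest=$0.00
After 2 (deposit($100)): balance=$600.00 total_interest=$0.00
After 3 (withdraw($200)): balance=$400.00 total_interest=$0.00
After 4 (deposit($200)): balance=$600.00 total_interest=$0.00
After 5 (year_end (apply 8% annual interest)): balance=$648.00 total_interest=$48.00
After 6 (month_end (apply 2% monthly interest)): balance=$660.96 total_interest=$60.96
After 7 (withdraw($300)): balance=$360.96 total_interest=$60.96
After 8 (month_end (apply 2% monthly interest)): balance=$368.17 total_interest=$68.17

Answer: 368.17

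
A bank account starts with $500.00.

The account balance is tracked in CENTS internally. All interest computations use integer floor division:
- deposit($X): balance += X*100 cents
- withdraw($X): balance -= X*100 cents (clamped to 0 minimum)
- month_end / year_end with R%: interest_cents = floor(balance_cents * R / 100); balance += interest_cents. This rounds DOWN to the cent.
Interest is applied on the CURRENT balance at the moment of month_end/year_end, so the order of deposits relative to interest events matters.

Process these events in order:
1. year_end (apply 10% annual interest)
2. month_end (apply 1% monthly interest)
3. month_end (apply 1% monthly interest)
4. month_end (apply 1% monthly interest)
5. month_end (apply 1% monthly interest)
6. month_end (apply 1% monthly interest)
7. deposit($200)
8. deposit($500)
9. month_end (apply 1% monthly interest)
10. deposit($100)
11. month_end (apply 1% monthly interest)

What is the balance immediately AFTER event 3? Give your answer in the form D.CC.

Answer: 561.05

Derivation:
After 1 (year_end (apply 10% annual interest)): balance=$550.00 total_interest=$50.00
After 2 (month_end (apply 1% monthly interest)): balance=$555.50 total_interest=$55.50
After 3 (month_end (apply 1% monthly interest)): balance=$561.05 total_interest=$61.05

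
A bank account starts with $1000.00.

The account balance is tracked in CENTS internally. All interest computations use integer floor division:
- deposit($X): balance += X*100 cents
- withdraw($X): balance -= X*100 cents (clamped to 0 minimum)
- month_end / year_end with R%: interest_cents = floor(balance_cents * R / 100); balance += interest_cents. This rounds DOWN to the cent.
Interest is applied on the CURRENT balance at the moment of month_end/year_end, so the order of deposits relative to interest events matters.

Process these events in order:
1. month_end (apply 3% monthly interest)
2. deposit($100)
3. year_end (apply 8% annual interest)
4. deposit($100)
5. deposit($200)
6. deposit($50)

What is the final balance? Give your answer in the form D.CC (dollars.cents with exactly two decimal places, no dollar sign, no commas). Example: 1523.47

Answer: 1570.40

Derivation:
After 1 (month_end (apply 3% monthly interest)): balance=$1030.00 total_interest=$30.00
After 2 (deposit($100)): balance=$1130.00 total_interest=$30.00
After 3 (year_end (apply 8% annual interest)): balance=$1220.40 total_interest=$120.40
After 4 (deposit($100)): balance=$1320.40 total_interest=$120.40
After 5 (deposit($200)): balance=$1520.40 total_interest=$120.40
After 6 (deposit($50)): balance=$1570.40 total_interest=$120.40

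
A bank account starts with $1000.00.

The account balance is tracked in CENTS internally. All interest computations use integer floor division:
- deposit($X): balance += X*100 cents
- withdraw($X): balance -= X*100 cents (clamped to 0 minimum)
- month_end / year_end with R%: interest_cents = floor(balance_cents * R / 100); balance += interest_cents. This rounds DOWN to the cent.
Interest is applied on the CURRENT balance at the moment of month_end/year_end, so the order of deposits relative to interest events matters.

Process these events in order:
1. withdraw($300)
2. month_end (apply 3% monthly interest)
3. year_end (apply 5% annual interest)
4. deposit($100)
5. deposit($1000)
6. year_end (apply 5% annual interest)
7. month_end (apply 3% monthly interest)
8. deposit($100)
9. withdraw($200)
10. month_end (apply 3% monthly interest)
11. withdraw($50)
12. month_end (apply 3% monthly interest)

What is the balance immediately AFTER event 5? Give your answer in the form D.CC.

After 1 (withdraw($300)): balance=$700.00 total_interest=$0.00
After 2 (month_end (apply 3% monthly interest)): balance=$721.00 total_interest=$21.00
After 3 (year_end (apply 5% annual interest)): balance=$757.05 total_interest=$57.05
After 4 (deposit($100)): balance=$857.05 total_interest=$57.05
After 5 (deposit($1000)): balance=$1857.05 total_interest=$57.05

Answer: 1857.05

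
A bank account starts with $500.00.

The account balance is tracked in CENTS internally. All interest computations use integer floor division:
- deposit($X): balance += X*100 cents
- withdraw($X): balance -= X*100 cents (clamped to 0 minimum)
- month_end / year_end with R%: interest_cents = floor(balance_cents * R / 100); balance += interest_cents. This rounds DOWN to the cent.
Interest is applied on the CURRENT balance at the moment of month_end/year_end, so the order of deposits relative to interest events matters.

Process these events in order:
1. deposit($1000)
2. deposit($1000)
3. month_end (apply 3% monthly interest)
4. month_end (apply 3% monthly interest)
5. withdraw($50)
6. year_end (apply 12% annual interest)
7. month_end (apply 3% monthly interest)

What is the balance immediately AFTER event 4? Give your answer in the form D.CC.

After 1 (deposit($1000)): balance=$1500.00 total_interest=$0.00
After 2 (deposit($1000)): balance=$2500.00 total_interest=$0.00
After 3 (month_end (apply 3% monthly interest)): balance=$2575.00 total_interest=$75.00
After 4 (month_end (apply 3% monthly interest)): balance=$2652.25 total_interest=$152.25

Answer: 2652.25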